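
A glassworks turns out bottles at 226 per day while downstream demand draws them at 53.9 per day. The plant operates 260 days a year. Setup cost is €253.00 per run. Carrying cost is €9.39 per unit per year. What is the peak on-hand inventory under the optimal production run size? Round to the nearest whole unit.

Annual demand D = 53.9 × 260 = 14,014.
Production build-up factor (1 − d/p) = 1 − 53.9/226 = 0.7615.
Q* = √(2DS / (H(1 − d/p))) = √(2 × 14,014 × 253 / (9.39 × 0.7615)).
= √(7,091,084 / 7.1505) ≈ 995.835.
Maximum inventory = Q*(1 − d/p) = 995.835 × 0.7615 ≈ 758.333.

I_max ≈ 758 bottles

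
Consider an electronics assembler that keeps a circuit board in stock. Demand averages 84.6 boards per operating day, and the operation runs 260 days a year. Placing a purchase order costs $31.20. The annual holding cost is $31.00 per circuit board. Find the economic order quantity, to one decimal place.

Annual demand D = 84.6 × 260 = 21,996.
EOQ = √(2DS / H) = √(2 × 21,996 × 31.2 / 31).
= √(1,372,550.4 / 31) = √44,275.8194 ≈ 210.418.

Q* ≈ 210.4 boards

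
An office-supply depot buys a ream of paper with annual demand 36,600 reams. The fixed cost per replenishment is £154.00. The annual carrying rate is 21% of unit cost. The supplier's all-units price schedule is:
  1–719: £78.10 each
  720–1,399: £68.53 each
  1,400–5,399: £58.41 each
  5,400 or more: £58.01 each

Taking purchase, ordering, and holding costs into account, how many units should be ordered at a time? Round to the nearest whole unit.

Q* ≈ 1,400 reams

Holding cost per unit per year at price C is H = 0.21·C.
For each price level, check whether its EOQ is feasible; otherwise the best quantity at that price is the breakpoint.
Tier 1 (£78.10): EOQ = 829.1 exceeds tier's upper bound 719, so this tier is dominated.
EOQ at £68.53 = 885.0 (feasible in tier 2): TC = 36,600×£68.53 + (36,600/885.0)×154 + (885.0/2)×0.21×£68.53 = £2,520,934.96.
EOQ at £58.41 = 958.7 < 1400, so use break Q=1400: TC = 36,600×£58.41 + (36,600/1400.0)×154 + (1400.0/2)×0.21×£58.41 = £2,150,418.27.
EOQ at £58.01 = 962.0 < 5400, so use break Q=5400: TC = 36,600×£58.01 + (36,600/5400.0)×154 + (5400.0/2)×0.21×£58.01 = £2,157,101.45.
Lowest total cost is £2,150,418.27 at Q = 1400.0.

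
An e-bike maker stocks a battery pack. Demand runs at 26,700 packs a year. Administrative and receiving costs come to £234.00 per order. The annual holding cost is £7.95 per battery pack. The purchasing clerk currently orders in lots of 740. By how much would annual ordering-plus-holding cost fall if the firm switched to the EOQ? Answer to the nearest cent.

EOQ = √(2DS/H) = √(2 × 26,700 × 234 / 7.95) ≈ 1253.70.
Cost at Q* = (D/Q*)S + (Q*/2)H = √(2DSH) ≈ £9,966.95.
Cost at Q = 740: (26,700/740)×234 + (740/2)×7.95 = £8,442.97 + £2,941.50 = £11,384.47.
Excess = £11,384.47 − £9,966.95 = £1,417.53.

Extra cost ≈ £1,417.53 per year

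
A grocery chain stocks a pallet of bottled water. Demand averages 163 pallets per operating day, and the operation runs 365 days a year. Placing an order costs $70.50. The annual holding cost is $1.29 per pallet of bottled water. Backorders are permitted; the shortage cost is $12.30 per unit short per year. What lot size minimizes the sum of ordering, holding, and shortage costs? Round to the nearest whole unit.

Annual demand D = 163 × 365 = 59,495.
With planned backorders, Q* = √(2DS/H) · √((H+B)/B).
√(2DS/H) = √(2 × 59,495 × 70.5 / 1.29) = 2550.087.
√((H+B)/B) = √((1.29+12.3)/12.3) = 1.0511.
Q* ≈ 2680.477.

Q* ≈ 2,680 pallets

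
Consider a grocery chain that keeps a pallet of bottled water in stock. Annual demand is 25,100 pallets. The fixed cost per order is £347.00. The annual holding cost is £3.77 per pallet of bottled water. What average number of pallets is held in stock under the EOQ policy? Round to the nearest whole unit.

The optimal lot size = √(2DS/H) = √(2 × 25,100 × 347 / 3.77) ≈ 2149.54.
Average inventory = Q*/2 ≈ 2149.54 / 2 = 1074.771.

Average inventory ≈ 1,075 pallets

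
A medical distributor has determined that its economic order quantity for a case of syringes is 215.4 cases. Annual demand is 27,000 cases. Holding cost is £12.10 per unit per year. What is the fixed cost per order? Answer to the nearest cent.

S ≈ £10.40

Invert the EOQ relation Q*² = 2DS/H.
From Q* = √(2DS/H): S = Q*²H / (2D) = 215.4² × 12.1 / (2 × 27,000) = 10.3964.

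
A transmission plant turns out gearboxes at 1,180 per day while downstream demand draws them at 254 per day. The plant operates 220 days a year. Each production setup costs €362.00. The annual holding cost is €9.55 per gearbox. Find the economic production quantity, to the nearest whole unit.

Q* ≈ 2,323 gearboxes

Annual demand D = 254 × 220 = 55,880.
Production build-up factor (1 − d/p) = 1 − 254/1,180 = 0.7847.
Q* = √(2DS / (H(1 − d/p))) = √(2 × 55,880 × 362 / (9.55 × 0.7847)).
= √(40,457,120 / 7.4943) ≈ 2323.439.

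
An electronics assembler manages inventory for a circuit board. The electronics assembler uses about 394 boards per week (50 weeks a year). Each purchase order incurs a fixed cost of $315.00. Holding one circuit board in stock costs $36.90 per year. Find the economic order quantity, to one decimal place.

Annual demand D = 394 × 50 = 19,700.
EOQ = √(2DS / H) = √(2 × 19,700 × 315 / 36.9).
= √(12,411,000 / 36.9) = √336,341.4634 ≈ 579.950.

Q* ≈ 579.9 boards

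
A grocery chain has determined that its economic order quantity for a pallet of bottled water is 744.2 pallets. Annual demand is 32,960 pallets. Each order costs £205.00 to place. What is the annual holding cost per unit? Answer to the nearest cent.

Squaring Q* = √(2DS/H) gives Q*² = 2DS/H.
From Q* = √(2DS/H): H = 2DS / Q*² = 2 × 32,960 × 205 / 744.2² = 24.4001.

H ≈ £24.40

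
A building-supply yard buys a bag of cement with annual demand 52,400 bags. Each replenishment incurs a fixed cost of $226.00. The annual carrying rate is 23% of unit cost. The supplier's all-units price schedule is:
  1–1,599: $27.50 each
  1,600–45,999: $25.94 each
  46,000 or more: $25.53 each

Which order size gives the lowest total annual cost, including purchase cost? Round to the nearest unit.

Q* ≈ 1,992 bags

Holding cost per unit per year at price C is H = 0.23·C.
Evaluate total cost at each tier's feasible EOQ or, if the EOQ is below the tier, at the tier's minimum quantity.
Tier 1 ($27.50): EOQ = 1935.1 exceeds tier's upper bound 1599, so this tier is dominated.
EOQ at $25.94 = 1992.4 (feasible in tier 2): TC = 52,400×$25.94 + (52,400/1992.4)×226 + (1992.4/2)×0.23×$25.94 = $1,371,143.31.
EOQ at $25.53 = 2008.4 < 46000, so use break Q=46000: TC = 52,400×$25.53 + (52,400/46000.0)×226 + (46000.0/2)×0.23×$25.53 = $1,473,083.14.
Lowest total cost is $1,371,143.31 at Q = 1992.4.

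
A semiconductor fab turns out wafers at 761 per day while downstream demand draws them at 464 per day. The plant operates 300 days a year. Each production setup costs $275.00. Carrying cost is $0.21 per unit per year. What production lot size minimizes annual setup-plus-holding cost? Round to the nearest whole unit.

Annual demand D = 464 × 300 = 139,200.
Production build-up factor (1 − d/p) = 1 − 464/761 = 0.3903.
Q* = √(2DS / (H(1 − d/p))) = √(2 × 139,200 × 275 / (0.21 × 0.3903)).
= √(76,560,000 / 0.082) ≈ 30563.664.

Q* ≈ 30,564 wafers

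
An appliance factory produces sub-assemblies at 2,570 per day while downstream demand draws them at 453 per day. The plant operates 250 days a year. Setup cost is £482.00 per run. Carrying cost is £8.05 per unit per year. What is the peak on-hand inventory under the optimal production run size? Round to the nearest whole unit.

Annual demand D = 453 × 250 = 113,250.
Production build-up factor (1 − d/p) = 1 − 453/2,570 = 0.8237.
Q* = √(2DS / (H(1 − d/p))) = √(2 × 113,250 × 482 / (8.05 × 0.8237)).
= √(109,173,000 / 6.6311) ≈ 4057.568.
Maximum inventory = Q*(1 − d/p) = 4057.568 × 0.8237 ≈ 3342.362.

I_max ≈ 3,342 sub-assemblies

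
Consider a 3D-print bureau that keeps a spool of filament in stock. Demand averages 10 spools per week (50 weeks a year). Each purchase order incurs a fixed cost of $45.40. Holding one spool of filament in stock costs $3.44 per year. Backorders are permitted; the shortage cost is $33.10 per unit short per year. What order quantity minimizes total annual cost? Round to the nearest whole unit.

Q* ≈ 121 spools

Annual demand D = 10 × 50 = 500.
With planned backorders, Q* = √(2DS/H) · √((H+B)/B).
√(2DS/H) = √(2 × 500 × 45.4 / 3.44) = 114.881.
√((H+B)/B) = √((3.44+33.1)/33.1) = 1.0507.
Q* ≈ 120.703.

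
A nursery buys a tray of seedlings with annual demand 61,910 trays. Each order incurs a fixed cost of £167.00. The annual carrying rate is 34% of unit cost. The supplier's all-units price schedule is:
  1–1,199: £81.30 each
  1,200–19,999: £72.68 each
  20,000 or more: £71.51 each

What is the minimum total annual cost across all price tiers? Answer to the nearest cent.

TC* ≈ £4,523,061.33

Holding cost per unit per year at price C is H = 0.34·C.
Evaluate total cost at each tier's feasible EOQ or, if the EOQ is below the tier, at the tier's minimum quantity.
EOQ at £81.30 = 864.9 (feasible in tier 1): TC = 61,910×£81.30 + (61,910/864.9)×167 + (864.9/2)×0.34×£81.30 = £5,057,190.73.
EOQ at £72.68 = 914.8 < 1200, so use break Q=1200: TC = 61,910×£72.68 + (61,910/1200.0)×167 + (1200.0/2)×0.34×£72.68 = £4,523,061.33.
EOQ at £71.51 = 922.2 < 20000, so use break Q=20000: TC = 61,910×£71.51 + (61,910/20000.0)×167 + (20000.0/2)×0.34×£71.51 = £4,670,835.05.
Lowest total cost among the candidates is at Q = 1200.0.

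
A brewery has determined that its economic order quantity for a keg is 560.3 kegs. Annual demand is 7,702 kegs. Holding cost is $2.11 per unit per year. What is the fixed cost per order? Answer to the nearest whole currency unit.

S ≈ $43

The basic EOQ model gives Q* = √(2DS/H); rearrange for the unknown.
From Q* = √(2DS/H): S = Q*²H / (2D) = 560.3² × 2.11 / (2 × 7,702) = 43.0022.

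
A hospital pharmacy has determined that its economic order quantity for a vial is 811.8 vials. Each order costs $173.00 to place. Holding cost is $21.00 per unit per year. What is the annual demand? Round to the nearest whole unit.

D ≈ 39,998 vials per year

Squaring Q* = √(2DS/H) gives Q*² = 2DS/H.
From Q* = √(2DS/H): D = Q*²H / (2S) = 811.8² × 21 / (2 × 173) = 39998.278.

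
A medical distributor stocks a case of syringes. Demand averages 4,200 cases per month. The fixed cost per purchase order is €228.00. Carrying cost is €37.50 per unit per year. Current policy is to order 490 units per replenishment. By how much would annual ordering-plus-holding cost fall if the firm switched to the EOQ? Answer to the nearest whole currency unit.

Annual demand D = 4,200 × 12 = 50,400.
EOQ = √(2DS/H) = √(2 × 50,400 × 228 / 37.5) ≈ 782.86.
Cost at Q* = (D/Q*)S + (Q*/2)H = √(2DSH) ≈ €29,357.11.
Cost at Q = 490: (50,400/490)×228 + (490/2)×37.5 = €23,451.43 + €9,187.50 = €32,638.93.
Excess = €32,638.93 − €29,357.11 = €3,281.82.

Extra cost ≈ €3,282 per year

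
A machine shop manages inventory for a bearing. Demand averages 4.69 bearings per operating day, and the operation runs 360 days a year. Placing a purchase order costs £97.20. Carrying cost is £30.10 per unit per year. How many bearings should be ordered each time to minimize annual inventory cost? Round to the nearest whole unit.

Q* ≈ 104 bearings

Annual demand D = 4.69 × 360 = 1,688.4.
EOQ = √(2DS / H) = √(2 × 1,688.4 × 97.2 / 30.1).
= √(328,224.96 / 30.1) = √10,904.4837 ≈ 104.425.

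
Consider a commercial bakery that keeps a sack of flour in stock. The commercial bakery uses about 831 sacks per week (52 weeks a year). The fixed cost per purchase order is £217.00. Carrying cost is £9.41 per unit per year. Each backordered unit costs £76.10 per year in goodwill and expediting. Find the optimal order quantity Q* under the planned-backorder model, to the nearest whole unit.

Annual demand D = 831 × 52 = 43,212.
With planned backorders, Q* = √(2DS/H) · √((H+B)/B).
√(2DS/H) = √(2 × 43,212 × 217 / 9.41) = 1411.732.
√((H+B)/B) = √((9.41+76.1)/76.1) = 1.0600.
Q* ≈ 1496.471.

Q* ≈ 1,496 sacks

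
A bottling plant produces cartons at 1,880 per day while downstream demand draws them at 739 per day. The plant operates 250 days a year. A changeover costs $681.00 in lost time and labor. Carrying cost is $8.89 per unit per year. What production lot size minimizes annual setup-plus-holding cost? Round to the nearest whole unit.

Annual demand D = 739 × 250 = 184,750.
Production build-up factor (1 − d/p) = 1 − 739/1,880 = 0.6069.
Q* = √(2DS / (H(1 − d/p))) = √(2 × 184,750 × 681 / (8.89 × 0.6069)).
= √(251,629,500 / 5.3955) ≈ 6829.140.

Q* ≈ 6,829 cartons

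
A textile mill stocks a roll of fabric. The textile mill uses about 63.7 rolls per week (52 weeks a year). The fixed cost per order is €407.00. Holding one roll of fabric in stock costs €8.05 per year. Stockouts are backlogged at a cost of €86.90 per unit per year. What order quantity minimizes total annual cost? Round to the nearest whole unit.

Annual demand D = 63.7 × 52 = 3,312.4.
With planned backorders, Q* = √(2DS/H) · √((H+B)/B).
√(2DS/H) = √(2 × 3,312.4 × 407 / 8.05) = 578.743.
√((H+B)/B) = √((8.05+86.9)/86.9) = 1.0453.
Q* ≈ 604.955.

Q* ≈ 605 rolls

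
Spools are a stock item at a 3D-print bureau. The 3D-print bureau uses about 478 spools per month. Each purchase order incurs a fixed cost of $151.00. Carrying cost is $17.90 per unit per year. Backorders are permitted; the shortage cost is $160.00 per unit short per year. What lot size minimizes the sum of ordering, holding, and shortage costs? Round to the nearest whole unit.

Annual demand D = 478 × 12 = 5,736.
With planned backorders, Q* = √(2DS/H) · √((H+B)/B).
√(2DS/H) = √(2 × 5,736 × 151 / 17.9) = 311.087.
√((H+B)/B) = √((17.9+160)/160) = 1.0545.
Q* ≈ 328.027.

Q* ≈ 328 spools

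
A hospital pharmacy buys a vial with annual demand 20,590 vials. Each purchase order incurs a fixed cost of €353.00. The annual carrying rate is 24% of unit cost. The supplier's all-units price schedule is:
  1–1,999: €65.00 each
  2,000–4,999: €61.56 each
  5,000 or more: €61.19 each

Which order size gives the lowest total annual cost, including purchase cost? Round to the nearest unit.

Holding cost per unit per year at price C is H = 0.24·C.
For each price level, check whether its EOQ is feasible; otherwise the best quantity at that price is the breakpoint.
EOQ at €65.00 = 965.3 (feasible in tier 1): TC = 20,590×€65.00 + (20,590/965.3)×353 + (965.3/2)×0.24×€65.00 = €1,353,408.89.
EOQ at €61.56 = 991.9 < 2000, so use break Q=2000: TC = 20,590×€61.56 + (20,590/2000.0)×353 + (2000.0/2)×0.24×€61.56 = €1,285,928.94.
EOQ at €61.19 = 994.9 < 5000, so use break Q=5000: TC = 20,590×€61.19 + (20,590/5000.0)×353 + (5000.0/2)×0.24×€61.19 = €1,298,069.75.
Lowest total cost is €1,285,928.94 at Q = 2000.0.

Q* ≈ 2,000 vials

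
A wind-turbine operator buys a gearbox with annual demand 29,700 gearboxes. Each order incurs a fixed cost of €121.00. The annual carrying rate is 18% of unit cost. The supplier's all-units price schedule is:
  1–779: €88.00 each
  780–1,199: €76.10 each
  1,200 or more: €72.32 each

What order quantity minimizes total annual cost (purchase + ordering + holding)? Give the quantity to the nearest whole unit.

Q* ≈ 1,200 gearboxes

Holding cost per unit per year at price C is H = 0.18·C.
Candidates are each tier's EOQ (if it falls in that tier) and each price-break quantity.
EOQ at €88.00 = 673.6 (feasible in tier 1): TC = 29,700×€88.00 + (29,700/673.6)×121 + (673.6/2)×0.18×€88.00 = €2,624,269.98.
EOQ at €76.10 = 724.4 < 780, so use break Q=780: TC = 29,700×€76.10 + (29,700/780.0)×121 + (780.0/2)×0.18×€76.10 = €2,270,119.53.
EOQ at €72.32 = 743.1 < 1200, so use break Q=1200: TC = 29,700×€72.32 + (29,700/1200.0)×121 + (1200.0/2)×0.18×€72.32 = €2,158,709.31.
Lowest total cost is €2,158,709.31 at Q = 1200.0.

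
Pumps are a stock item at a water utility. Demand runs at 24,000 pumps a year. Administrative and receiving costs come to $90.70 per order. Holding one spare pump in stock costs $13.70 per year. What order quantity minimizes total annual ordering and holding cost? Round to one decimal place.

EOQ = √(2DS / H) = √(2 × 24,000 × 90.7 / 13.7).
= √(4,353,600 / 13.7) = √317,781.0219 ≈ 563.721.

Q* ≈ 563.7 pumps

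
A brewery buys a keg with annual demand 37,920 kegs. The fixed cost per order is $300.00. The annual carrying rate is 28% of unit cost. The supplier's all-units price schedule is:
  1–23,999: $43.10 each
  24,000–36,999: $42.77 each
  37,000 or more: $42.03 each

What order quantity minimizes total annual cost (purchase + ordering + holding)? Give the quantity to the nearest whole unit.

Holding cost per unit per year at price C is H = 0.28·C.
Evaluate total cost at each tier's feasible EOQ or, if the EOQ is below the tier, at the tier's minimum quantity.
EOQ at $43.10 = 1373.1 (feasible in tier 1): TC = 37,920×$43.10 + (37,920/1373.1)×300 + (1373.1/2)×0.28×$43.10 = $1,650,922.19.
EOQ at $42.77 = 1378.4 < 24000, so use break Q=24000: TC = 37,920×$42.77 + (37,920/24000.0)×300 + (24000.0/2)×0.28×$42.77 = $1,766,019.60.
EOQ at $42.03 = 1390.4 < 37000, so use break Q=37000: TC = 37,920×$42.03 + (37,920/37000.0)×300 + (37000.0/2)×0.28×$42.03 = $1,811,800.46.
Lowest total cost is $1,650,922.19 at Q = 1373.1.

Q* ≈ 1,373 kegs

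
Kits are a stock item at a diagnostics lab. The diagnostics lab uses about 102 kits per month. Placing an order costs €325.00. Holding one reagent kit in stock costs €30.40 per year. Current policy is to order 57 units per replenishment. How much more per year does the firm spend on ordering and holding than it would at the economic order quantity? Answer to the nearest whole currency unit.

Extra cost ≈ €2,927 per year

Annual demand D = 102 × 12 = 1,224.
EOQ = √(2DS/H) = √(2 × 1,224 × 325 / 30.4) ≈ 161.77.
Cost at Q* = (D/Q*)S + (Q*/2)H = √(2DSH) ≈ €4,917.95.
Cost at Q = 57: (1,224/57)×325 + (57/2)×30.4 = €6,978.95 + €866.40 = €7,845.35.
Excess = €7,845.35 − €4,917.95 = €2,927.40.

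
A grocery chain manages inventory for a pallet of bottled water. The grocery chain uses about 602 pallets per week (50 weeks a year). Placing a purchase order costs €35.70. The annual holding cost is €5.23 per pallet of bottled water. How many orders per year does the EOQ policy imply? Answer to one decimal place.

N ≈ 47.0 orders per year

Annual demand D = 602 × 50 = 30,100.
Q* = √(2DS/H) = √(2 × 30,100 × 35.7 / 5.23) ≈ 641.03.
Orders per year = D / Q* = 30,100 / 641.03 ≈ 46.955.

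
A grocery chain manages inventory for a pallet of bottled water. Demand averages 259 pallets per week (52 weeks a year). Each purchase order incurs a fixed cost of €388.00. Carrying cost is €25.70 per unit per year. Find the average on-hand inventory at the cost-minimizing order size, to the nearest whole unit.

Average inventory ≈ 319 pallets

Annual demand D = 259 × 52 = 13,468.
The optimal lot size = √(2DS/H) = √(2 × 13,468 × 388 / 25.7) ≈ 637.70.
Average inventory = Q*/2 ≈ 637.70 / 2 = 318.850.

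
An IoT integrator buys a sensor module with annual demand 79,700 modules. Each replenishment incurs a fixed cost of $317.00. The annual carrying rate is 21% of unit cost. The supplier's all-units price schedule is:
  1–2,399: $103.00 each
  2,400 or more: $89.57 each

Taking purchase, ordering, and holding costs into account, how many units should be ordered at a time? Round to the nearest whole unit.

Holding cost per unit per year at price C is H = 0.21·C.
Evaluate total cost at each tier's feasible EOQ or, if the EOQ is below the tier, at the tier's minimum quantity.
EOQ at $103.00 = 1528.4 (feasible in tier 1): TC = 79,700×$103.00 + (79,700/1528.4)×317 + (1528.4/2)×0.21×$103.00 = $8,242,159.94.
EOQ at $89.57 = 1639.0 < 2400, so use break Q=2400: TC = 79,700×$89.57 + (79,700/2400.0)×317 + (2400.0/2)×0.21×$89.57 = $7,171,827.68.
Lowest total cost is $7,171,827.68 at Q = 2400.0.

Q* ≈ 2,400 modules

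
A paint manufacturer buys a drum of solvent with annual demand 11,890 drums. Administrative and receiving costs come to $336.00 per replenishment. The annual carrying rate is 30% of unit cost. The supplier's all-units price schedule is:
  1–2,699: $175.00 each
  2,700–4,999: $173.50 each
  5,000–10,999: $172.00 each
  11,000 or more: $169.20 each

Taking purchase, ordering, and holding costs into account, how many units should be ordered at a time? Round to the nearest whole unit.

Q* ≈ 390 drums

Holding cost per unit per year at price C is H = 0.30·C.
Evaluate total cost at each tier's feasible EOQ or, if the EOQ is below the tier, at the tier's minimum quantity.
EOQ at $175.00 = 390.1 (feasible in tier 1): TC = 11,890×$175.00 + (11,890/390.1)×336 + (390.1/2)×0.30×$175.00 = $2,101,231.19.
EOQ at $173.50 = 391.8 < 2700, so use break Q=2700: TC = 11,890×$173.50 + (11,890/2700.0)×336 + (2700.0/2)×0.30×$173.50 = $2,134,662.14.
EOQ at $172.00 = 393.5 < 5000, so use break Q=5000: TC = 11,890×$172.00 + (11,890/5000.0)×336 + (5000.0/2)×0.30×$172.00 = $2,174,879.01.
EOQ at $169.20 = 396.7 < 11000, so use break Q=11000: TC = 11,890×$169.20 + (11,890/11000.0)×336 + (11000.0/2)×0.30×$169.20 = $2,291,331.19.
Lowest total cost is $2,101,231.19 at Q = 390.1.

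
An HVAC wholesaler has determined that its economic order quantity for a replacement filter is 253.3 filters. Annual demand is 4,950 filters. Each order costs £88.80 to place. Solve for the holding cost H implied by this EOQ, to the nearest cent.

H ≈ £13.70

Squaring Q* = √(2DS/H) gives Q*² = 2DS/H.
From Q* = √(2DS/H): H = 2DS / Q*² = 2 × 4,950 × 88.8 / 253.3² = 13.7018.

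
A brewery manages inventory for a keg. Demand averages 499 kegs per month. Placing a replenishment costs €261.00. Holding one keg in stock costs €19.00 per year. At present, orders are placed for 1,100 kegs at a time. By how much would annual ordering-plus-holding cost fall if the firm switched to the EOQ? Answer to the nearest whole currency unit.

Annual demand D = 499 × 12 = 5,988.
EOQ = √(2DS/H) = √(2 × 5,988 × 261 / 19) ≈ 405.60.
Cost at Q* = (D/Q*)S + (Q*/2)H = √(2DSH) ≈ €7,706.42.
Cost at Q = 1,100: (5,988/1,100)×261 + (1,100/2)×19 = €1,420.79 + €10,450.00 = €11,870.79.
Excess = €11,870.79 − €7,706.42 = €4,164.36.

Extra cost ≈ €4,164 per year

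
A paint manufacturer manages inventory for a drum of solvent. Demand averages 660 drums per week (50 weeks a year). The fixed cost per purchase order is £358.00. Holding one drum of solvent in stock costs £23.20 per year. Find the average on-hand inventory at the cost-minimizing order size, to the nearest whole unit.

Annual demand D = 660 × 50 = 33,000.
EOQ = √(2DS/H) = √(2 × 33,000 × 358 / 23.2) ≈ 1009.18.
Average inventory = Q*/2 ≈ 1009.18 / 2 = 504.591.

Average inventory ≈ 505 drums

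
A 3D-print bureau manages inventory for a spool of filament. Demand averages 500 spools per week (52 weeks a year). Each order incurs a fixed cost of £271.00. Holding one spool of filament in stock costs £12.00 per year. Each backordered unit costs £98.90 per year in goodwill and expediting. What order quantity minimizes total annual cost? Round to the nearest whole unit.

Annual demand D = 500 × 52 = 26,000.
With planned backorders, Q* = √(2DS/H) · √((H+B)/B).
√(2DS/H) = √(2 × 26,000 × 271 / 12) = 1083.667.
√((H+B)/B) = √((12+98.9)/98.9) = 1.0589.
Q* ≈ 1147.528.

Q* ≈ 1,148 spools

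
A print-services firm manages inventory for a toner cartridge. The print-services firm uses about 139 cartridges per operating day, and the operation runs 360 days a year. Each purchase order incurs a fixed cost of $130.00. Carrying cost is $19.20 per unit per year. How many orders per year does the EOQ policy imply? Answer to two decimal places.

N ≈ 60.79 orders per year

Annual demand D = 139 × 360 = 50,040.
EOQ = √(2DS/H) = √(2 × 50,040 × 130 / 19.2) ≈ 823.18.
Orders per year = D / Q* = 50,040 / 823.18 ≈ 60.789.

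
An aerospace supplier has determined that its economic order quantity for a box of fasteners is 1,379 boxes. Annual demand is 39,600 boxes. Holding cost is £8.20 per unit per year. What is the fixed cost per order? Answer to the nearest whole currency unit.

S ≈ £197

Invert the EOQ relation Q*² = 2DS/H.
From Q* = √(2DS/H): S = Q*²H / (2D) = 1,379² × 8.2 / (2 × 39,600) = 196.8871.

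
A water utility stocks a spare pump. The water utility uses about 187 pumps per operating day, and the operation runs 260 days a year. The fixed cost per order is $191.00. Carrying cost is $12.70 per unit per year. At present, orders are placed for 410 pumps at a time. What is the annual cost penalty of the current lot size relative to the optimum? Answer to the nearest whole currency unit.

Annual demand D = 187 × 260 = 48,620.
EOQ = √(2DS/H) = √(2 × 48,620 × 191 / 12.7) ≈ 1209.31.
Cost at Q* = (D/Q*)S + (Q*/2)H = √(2DSH) ≈ $15,358.22.
Cost at Q = 410: (48,620/410)×191 + (410/2)×12.7 = $22,649.80 + $2,603.50 = $25,253.30.
Excess = $25,253.30 − $15,358.22 = $9,895.08.

Extra cost ≈ $9,895 per year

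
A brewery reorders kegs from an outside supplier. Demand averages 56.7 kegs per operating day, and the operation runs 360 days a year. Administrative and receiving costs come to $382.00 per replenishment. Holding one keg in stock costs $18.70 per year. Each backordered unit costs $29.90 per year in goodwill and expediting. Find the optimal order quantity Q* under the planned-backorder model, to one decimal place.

Q* ≈ 1,164.3 kegs

Annual demand D = 56.7 × 360 = 20,412.
With planned backorders, Q* = √(2DS/H) · √((H+B)/B).
√(2DS/H) = √(2 × 20,412 × 382 / 18.7) = 913.206.
√((H+B)/B) = √((18.7+29.9)/29.9) = 1.2749.
Q* ≈ 1164.263.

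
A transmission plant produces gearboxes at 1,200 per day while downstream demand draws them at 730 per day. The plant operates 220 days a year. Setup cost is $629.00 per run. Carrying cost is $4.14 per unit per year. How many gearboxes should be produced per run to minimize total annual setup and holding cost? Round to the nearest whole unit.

Q* ≈ 11,162 gearboxes

Annual demand D = 730 × 220 = 160,600.
Production build-up factor (1 − d/p) = 1 − 730/1,200 = 0.3917.
Q* = √(2DS / (H(1 − d/p))) = √(2 × 160,600 × 629 / (4.14 × 0.3917)).
= √(202,034,800 / 1.6215) ≈ 11162.324.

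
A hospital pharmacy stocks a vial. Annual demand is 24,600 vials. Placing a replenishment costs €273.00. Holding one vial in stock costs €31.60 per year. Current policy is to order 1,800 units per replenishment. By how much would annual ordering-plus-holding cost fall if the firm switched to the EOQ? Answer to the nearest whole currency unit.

EOQ = √(2DS/H) = √(2 × 24,600 × 273 / 31.6) ≈ 651.96.
Cost at Q* = (D/Q*)S + (Q*/2)H = √(2DSH) ≈ €20,601.91.
Cost at Q = 1,800: (24,600/1,800)×273 + (1,800/2)×31.6 = €3,731.00 + €28,440.00 = €32,171.00.
Excess = €32,171.00 − €20,601.91 = €11,569.09.

Extra cost ≈ €11,569 per year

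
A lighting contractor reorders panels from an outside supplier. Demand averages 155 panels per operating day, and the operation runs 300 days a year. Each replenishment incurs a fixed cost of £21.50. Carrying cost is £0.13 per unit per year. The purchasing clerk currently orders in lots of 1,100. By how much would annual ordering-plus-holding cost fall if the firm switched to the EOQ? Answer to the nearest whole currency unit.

Annual demand D = 155 × 300 = 46,500.
EOQ = √(2DS/H) = √(2 × 46,500 × 21.5 / 0.13) ≈ 3921.83.
Cost at Q* = (D/Q*)S + (Q*/2)H = √(2DSH) ≈ £509.84.
Cost at Q = 1,100: (46,500/1,100)×21.5 + (1,100/2)×0.13 = £908.86 + £71.50 = £980.36.
Excess = £980.36 − £509.84 = £470.53.

Extra cost ≈ £471 per year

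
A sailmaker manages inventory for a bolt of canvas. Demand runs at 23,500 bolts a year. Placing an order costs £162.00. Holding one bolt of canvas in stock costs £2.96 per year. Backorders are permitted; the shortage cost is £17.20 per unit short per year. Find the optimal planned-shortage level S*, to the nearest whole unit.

With planned backorders, Q* = √(2DS/H) · √((H+B)/B).
√(2DS/H) = √(2 × 23,500 × 162 / 2.96) = 1603.838.
√((H+B)/B) = √((2.96+17.2)/17.2) = 1.0826.
Q* ≈ 1736.367.
S* = Q* · H/(H+B) = 1736.367 × 2.96/20.16 ≈ 254.943.

S* ≈ 255 bolts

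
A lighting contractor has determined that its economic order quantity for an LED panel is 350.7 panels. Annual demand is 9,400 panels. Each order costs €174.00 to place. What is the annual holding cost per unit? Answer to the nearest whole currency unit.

H ≈ €27

Invert the EOQ relation Q*² = 2DS/H.
From Q* = √(2DS/H): H = 2DS / Q*² = 2 × 9,400 × 174 / 350.7² = 26.5972.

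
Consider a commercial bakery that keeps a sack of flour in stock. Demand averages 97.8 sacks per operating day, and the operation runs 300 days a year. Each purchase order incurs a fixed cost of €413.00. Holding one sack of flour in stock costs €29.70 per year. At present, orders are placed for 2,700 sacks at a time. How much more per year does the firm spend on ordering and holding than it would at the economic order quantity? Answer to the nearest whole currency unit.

Extra cost ≈ €17,754 per year

Annual demand D = 97.8 × 300 = 29,340.
EOQ = √(2DS/H) = √(2 × 29,340 × 413 / 29.7) ≈ 903.32.
Cost at Q* = (D/Q*)S + (Q*/2)H = √(2DSH) ≈ €26,828.62.
Cost at Q = 2,700: (29,340/2,700)×413 + (2,700/2)×29.7 = €4,487.93 + €40,095.00 = €44,582.93.
Excess = €44,582.93 − €26,828.62 = €17,754.32.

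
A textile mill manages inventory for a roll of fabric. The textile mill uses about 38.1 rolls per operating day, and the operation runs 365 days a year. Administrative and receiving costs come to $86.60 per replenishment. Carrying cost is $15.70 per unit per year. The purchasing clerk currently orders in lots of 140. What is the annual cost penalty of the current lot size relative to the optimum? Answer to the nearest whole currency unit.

Extra cost ≈ $3,552 per year

Annual demand D = 38.1 × 365 = 13,906.5.
EOQ = √(2DS/H) = √(2 × 13,906.5 × 86.6 / 15.7) ≈ 391.68.
Cost at Q* = (D/Q*)S + (Q*/2)H = √(2DSH) ≈ $6,149.40.
Cost at Q = 140: (13,906.5/140)×86.6 + (140/2)×15.7 = $8,602.16 + $1,099.00 = $9,701.16.
Excess = $9,701.16 − $6,149.40 = $3,551.76.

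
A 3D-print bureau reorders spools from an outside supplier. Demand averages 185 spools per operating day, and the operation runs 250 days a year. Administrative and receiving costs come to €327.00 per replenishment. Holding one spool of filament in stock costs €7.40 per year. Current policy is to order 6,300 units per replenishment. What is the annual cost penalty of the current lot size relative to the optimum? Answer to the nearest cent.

Annual demand D = 185 × 250 = 46,250.
EOQ = √(2DS/H) = √(2 × 46,250 × 327 / 7.4) ≈ 2021.76.
Cost at Q* = (D/Q*)S + (Q*/2)H = √(2DSH) ≈ €14,961.00.
Cost at Q = 6,300: (46,250/6,300)×327 + (6,300/2)×7.4 = €2,400.60 + €23,310.00 = €25,710.60.
Excess = €25,710.60 − €14,961.00 = €10,749.60.

Extra cost ≈ €10,749.60 per year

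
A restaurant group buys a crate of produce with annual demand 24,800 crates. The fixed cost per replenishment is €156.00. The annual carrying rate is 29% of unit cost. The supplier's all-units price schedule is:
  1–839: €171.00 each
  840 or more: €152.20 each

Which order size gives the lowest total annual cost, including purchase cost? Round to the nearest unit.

Q* ≈ 840 crates

Holding cost per unit per year at price C is H = 0.29·C.
Evaluate total cost at each tier's feasible EOQ or, if the EOQ is below the tier, at the tier's minimum quantity.
EOQ at €171.00 = 395.0 (feasible in tier 1): TC = 24,800×€171.00 + (24,800/395.0)×156 + (395.0/2)×0.29×€171.00 = €4,260,388.46.
EOQ at €152.20 = 418.7 < 840, so use break Q=840: TC = 24,800×€152.20 + (24,800/840.0)×156 + (840.0/2)×0.29×€152.20 = €3,797,703.67.
Lowest total cost is €3,797,703.67 at Q = 840.0.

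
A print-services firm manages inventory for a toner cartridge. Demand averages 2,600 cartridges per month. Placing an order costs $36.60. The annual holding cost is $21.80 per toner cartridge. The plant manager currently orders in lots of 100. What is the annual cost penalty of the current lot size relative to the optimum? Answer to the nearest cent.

Annual demand D = 2,600 × 12 = 31,200.
EOQ = √(2DS/H) = √(2 × 31,200 × 36.6 / 21.8) ≈ 323.67.
Cost at Q* = (D/Q*)S + (Q*/2)H = √(2DSH) ≈ $7,056.04.
Cost at Q = 100: (31,200/100)×36.6 + (100/2)×21.8 = $11,419.20 + $1,090.00 = $12,509.20.
Excess = $12,509.20 − $7,056.04 = $5,453.16.

Extra cost ≈ $5,453.16 per year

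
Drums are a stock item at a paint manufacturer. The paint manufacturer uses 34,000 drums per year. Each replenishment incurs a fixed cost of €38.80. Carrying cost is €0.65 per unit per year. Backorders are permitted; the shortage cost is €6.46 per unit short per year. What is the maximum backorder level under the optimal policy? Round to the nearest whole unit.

S* ≈ 193 drums

With planned backorders, Q* = √(2DS/H) · √((H+B)/B).
√(2DS/H) = √(2 × 34,000 × 38.8 / 0.65) = 2014.715.
√((H+B)/B) = √((0.65+6.46)/6.46) = 1.0491.
Q* ≈ 2113.646.
S* = Q* · H/(H+B) = 2113.646 × 0.65/7.11 ≈ 193.231.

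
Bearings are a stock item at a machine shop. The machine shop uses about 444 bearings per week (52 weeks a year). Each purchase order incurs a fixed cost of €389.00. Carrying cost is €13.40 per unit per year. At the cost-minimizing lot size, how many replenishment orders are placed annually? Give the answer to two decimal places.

Annual demand D = 444 × 52 = 23,088.
EOQ = √(2DS/H) = √(2 × 23,088 × 389 / 13.4) ≈ 1157.79.
Orders per year = D / Q* = 23,088 / 1157.79 ≈ 19.941.

N ≈ 19.94 orders per year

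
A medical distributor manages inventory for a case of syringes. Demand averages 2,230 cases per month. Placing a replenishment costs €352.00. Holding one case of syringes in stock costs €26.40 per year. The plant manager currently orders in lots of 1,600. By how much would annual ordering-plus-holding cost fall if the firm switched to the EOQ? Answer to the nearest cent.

Annual demand D = 2,230 × 12 = 26,760.
EOQ = √(2DS/H) = √(2 × 26,760 × 352 / 26.4) ≈ 844.75.
Cost at Q* = (D/Q*)S + (Q*/2)H = √(2DSH) ≈ €22,301.36.
Cost at Q = 1,600: (26,760/1,600)×352 + (1,600/2)×26.4 = €5,887.20 + €21,120.00 = €27,007.20.
Excess = €27,007.20 − €22,301.36 = €4,705.84.

Extra cost ≈ €4,705.84 per year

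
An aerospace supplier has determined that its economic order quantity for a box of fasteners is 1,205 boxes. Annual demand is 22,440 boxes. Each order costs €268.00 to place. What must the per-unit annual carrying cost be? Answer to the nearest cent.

H ≈ €8.28

The basic EOQ model gives Q* = √(2DS/H); rearrange for the unknown.
From Q* = √(2DS/H): H = 2DS / Q*² = 2 × 22,440 × 268 / 1,205² = 8.2835.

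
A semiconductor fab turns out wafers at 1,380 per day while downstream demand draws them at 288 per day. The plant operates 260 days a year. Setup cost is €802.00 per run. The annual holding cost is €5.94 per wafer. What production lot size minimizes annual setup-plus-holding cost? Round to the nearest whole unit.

Q* ≈ 5,055 wafers

Annual demand D = 288 × 260 = 74,880.
Production build-up factor (1 − d/p) = 1 − 288/1,380 = 0.7913.
Q* = √(2DS / (H(1 − d/p))) = √(2 × 74,880 × 802 / (5.94 × 0.7913)).
= √(120,107,520 / 4.7003) ≈ 5054.988.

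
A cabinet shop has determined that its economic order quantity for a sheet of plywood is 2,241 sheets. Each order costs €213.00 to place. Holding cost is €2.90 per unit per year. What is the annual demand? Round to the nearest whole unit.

Squaring Q* = √(2DS/H) gives Q*² = 2DS/H.
From Q* = √(2DS/H): D = Q*²H / (2S) = 2,241² × 2.9 / (2 × 213) = 34187.875.

D ≈ 34,188 sheets per year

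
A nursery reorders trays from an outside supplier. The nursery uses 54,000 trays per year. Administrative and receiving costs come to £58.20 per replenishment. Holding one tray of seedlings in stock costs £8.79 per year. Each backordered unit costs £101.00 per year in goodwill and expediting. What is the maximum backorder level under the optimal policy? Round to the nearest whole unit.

With planned backorders, Q* = √(2DS/H) · √((H+B)/B).
√(2DS/H) = √(2 × 54,000 × 58.2 / 8.79) = 845.627.
√((H+B)/B) = √((8.79+101)/101) = 1.0426.
Q* ≈ 881.657.
S* = Q* · H/(H+B) = 881.657 × 8.79/109.79 ≈ 70.587.

S* ≈ 71 trays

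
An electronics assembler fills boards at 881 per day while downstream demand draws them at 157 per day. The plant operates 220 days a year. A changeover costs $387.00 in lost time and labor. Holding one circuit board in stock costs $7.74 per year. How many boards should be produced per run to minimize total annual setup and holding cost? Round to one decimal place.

Q* ≈ 2,050.1 boards

Annual demand D = 157 × 220 = 34,540.
Production build-up factor (1 − d/p) = 1 − 157/881 = 0.8218.
Q* = √(2DS / (H(1 − d/p))) = √(2 × 34,540 × 387 / (7.74 × 0.8218)).
= √(26,733,960 / 6.3607) ≈ 2050.123.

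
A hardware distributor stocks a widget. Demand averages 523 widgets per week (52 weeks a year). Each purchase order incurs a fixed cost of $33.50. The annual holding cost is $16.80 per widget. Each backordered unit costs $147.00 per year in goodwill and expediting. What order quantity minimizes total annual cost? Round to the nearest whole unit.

Q* ≈ 348 widgets

Annual demand D = 523 × 52 = 27,196.
With planned backorders, Q* = √(2DS/H) · √((H+B)/B).
√(2DS/H) = √(2 × 27,196 × 33.5 / 16.8) = 329.333.
√((H+B)/B) = √((16.8+147)/147) = 1.0556.
Q* ≈ 347.643.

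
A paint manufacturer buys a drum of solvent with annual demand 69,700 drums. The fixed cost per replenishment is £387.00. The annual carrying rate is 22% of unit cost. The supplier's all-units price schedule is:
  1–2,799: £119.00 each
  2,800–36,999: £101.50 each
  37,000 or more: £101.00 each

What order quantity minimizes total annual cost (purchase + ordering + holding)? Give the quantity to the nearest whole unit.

Q* ≈ 2,800 drums

Holding cost per unit per year at price C is H = 0.22·C.
Candidates are each tier's EOQ (if it falls in that tier) and each price-break quantity.
EOQ at £119.00 = 1435.5 (feasible in tier 1): TC = 69,700×£119.00 + (69,700/1435.5)×387 + (1435.5/2)×0.22×£119.00 = £8,331,881.29.
EOQ at £101.50 = 1554.3 < 2800, so use break Q=2800: TC = 69,700×£101.50 + (69,700/2800.0)×387 + (2800.0/2)×0.22×£101.50 = £7,115,445.54.
EOQ at £101.00 = 1558.2 < 37000, so use break Q=37000: TC = 69,700×£101.00 + (69,700/37000.0)×387 + (37000.0/2)×0.22×£101.00 = £7,451,499.02.
Lowest total cost is £7,115,445.54 at Q = 2800.0.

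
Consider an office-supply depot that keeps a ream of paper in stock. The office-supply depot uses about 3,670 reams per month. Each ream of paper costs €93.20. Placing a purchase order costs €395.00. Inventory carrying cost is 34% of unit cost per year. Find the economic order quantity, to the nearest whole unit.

Q* ≈ 1,048 reams

Annual demand D = 3,670 × 12 = 44,040.
Holding cost H = 0.34 × €93.20 = €31.6880 per unit per year.
EOQ = √(2DS / H) = √(2 × 44,040 × 395 / 31.688).
= √(34,791,600 / 31.688) = √1,097,942.4388 ≈ 1047.827.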